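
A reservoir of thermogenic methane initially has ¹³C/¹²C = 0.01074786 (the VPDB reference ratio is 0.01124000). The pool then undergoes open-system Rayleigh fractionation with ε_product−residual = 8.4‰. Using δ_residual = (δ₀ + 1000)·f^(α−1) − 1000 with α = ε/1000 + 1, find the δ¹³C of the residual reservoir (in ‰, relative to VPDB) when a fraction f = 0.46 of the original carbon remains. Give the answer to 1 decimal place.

δ₀ = (0.01074786/0.01124000 − 1)×1000 = (0.956215 − 1)×1000 = -43.785‰
α − 1 = ε/1000 = 0.0084
f^(α−1) = 0.46^(0.0084) = 0.993498
δ_res = (-43.785 + 1000) × 0.993498 − 1000 = 949.998 − 1000 = -50.00‰

-50.0‰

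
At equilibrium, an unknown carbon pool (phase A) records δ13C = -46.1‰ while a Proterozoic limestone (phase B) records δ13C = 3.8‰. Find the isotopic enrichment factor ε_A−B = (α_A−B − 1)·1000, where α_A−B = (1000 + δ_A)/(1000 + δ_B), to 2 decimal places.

α_A−B = (1000 + -46.1) / (1000 + 3.8) = 953.9 / 1003.8 = 0.950289
ε_A−B = (0.950289 − 1) × 1000 = -49.711‰
(The approximation ε ≈ δ_A − δ_B would give -49.9‰.)

-49.71‰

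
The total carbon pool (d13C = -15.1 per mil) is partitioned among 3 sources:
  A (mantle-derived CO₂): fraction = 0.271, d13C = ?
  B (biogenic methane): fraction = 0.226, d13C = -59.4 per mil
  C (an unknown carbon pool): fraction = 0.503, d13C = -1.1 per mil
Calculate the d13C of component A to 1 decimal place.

-4.1 per mil

Isotope mass balance: δ_bulk = Σ fᵢ·δᵢ.
-15.1 = 0.271×δ_A + 0.226×(-59.4) + 0.503×(-1.1)
0.271·δ_A = -15.1 − (-13.978) = -1.122
δ_A = -1.122 / 0.271 = -4.14 per mil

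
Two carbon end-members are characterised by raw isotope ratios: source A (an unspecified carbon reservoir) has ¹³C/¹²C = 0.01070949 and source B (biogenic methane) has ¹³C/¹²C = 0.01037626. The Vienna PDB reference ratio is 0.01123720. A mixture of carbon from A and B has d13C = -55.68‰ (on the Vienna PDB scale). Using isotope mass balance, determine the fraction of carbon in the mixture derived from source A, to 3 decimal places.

0.706

δ_A = (0.01070949/0.01123720 − 1)×1000 = (0.953039 − 1)×1000 = -46.961‰
δ_B = (0.01037626/0.01123720 − 1)×1000 = (0.923385 − 1)×1000 = -76.615‰
f_A = (δ_mix − δ_B)/(δ_A − δ_B) = (-55.68 − (-76.615))/(-46.961 − (-76.615))
f_A = 20.935 / 29.654 = 0.7060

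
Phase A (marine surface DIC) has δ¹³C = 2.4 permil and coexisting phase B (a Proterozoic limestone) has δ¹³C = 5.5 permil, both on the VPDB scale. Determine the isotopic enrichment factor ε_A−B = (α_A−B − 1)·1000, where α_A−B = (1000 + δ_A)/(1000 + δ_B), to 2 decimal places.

α_A−B = (1000 + 2.4) / (1000 + 5.5) = 1002.4 / 1005.5 = 0.996917
ε_A−B = (0.996917 − 1) × 1000 = -3.083 permil
(The approximation ε ≈ δ_A − δ_B would give -3.1 permil.)

-3.08 permil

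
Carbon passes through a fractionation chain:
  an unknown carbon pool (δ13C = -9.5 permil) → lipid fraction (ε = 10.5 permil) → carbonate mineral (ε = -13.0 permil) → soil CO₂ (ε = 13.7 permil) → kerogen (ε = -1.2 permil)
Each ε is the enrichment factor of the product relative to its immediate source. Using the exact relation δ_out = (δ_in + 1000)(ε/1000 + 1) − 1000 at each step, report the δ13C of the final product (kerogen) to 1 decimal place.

step 1: δ = (-9.50 + 1000)·(10.5/1000 + 1) − 1000 = 0.90 permil
step 2: δ = (0.90 + 1000)·(-13.0/1000 + 1) − 1000 = -12.11 permil
step 3: δ = (-12.11 + 1000)·(13.7/1000 + 1) − 1000 = 1.42 permil
step 4: δ = (1.42 + 1000)·(-1.2/1000 + 1) − 1000 = 0.22 permil

0.2 permil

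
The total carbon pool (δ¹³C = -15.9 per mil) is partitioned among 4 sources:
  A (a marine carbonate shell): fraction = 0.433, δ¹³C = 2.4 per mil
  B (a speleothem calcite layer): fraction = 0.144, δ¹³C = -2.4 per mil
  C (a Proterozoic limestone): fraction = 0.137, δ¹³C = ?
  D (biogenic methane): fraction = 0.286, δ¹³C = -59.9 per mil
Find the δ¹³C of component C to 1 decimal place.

Isotope mass balance: δ_bulk = Σ fᵢ·δᵢ.
-15.9 = 0.433×(2.4) + 0.144×(-2.4) + 0.137×δ_C + 0.286×(-59.9)
0.137·δ_C = -15.9 − (-16.438) = 0.538
δ_C = 0.538 / 0.137 = 3.93 per mil

3.9 per mil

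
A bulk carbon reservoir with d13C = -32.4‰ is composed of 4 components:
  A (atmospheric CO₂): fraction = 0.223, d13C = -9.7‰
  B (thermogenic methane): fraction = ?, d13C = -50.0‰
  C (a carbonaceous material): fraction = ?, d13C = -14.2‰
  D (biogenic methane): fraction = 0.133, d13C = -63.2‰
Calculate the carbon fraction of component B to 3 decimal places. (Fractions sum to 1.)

Let f_B and f_C be the unknown fractions; fractions sum to 1 so f_B + f_C = 0.644.
Mass balance: Σ fᵢ·δᵢ = δ_bulk ⇒ f_B·(-50.0) + f_C·(-14.2) = -32.4 − (-10.569) = -21.831
Substitute f_C = 0.644 − f_B:
f_B·(-50.0 − -14.2) = -21.831 − 0.644×(-14.2) = -12.686
f_B = -12.686 / -35.8 = 0.3544

0.354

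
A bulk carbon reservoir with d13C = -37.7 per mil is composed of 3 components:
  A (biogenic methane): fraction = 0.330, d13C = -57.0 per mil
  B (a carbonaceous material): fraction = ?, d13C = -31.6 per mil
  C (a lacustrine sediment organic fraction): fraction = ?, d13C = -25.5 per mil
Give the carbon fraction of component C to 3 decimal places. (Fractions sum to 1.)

0.374

Let f_C and f_B be the unknown fractions; fractions sum to 1 so f_C + f_B = 0.670.
Mass balance: Σ fᵢ·δᵢ = δ_bulk ⇒ f_C·(-25.5) + f_B·(-31.6) = -37.7 − (-18.810) = -18.890
Substitute f_B = 0.670 − f_C:
f_C·(-25.5 − -31.6) = -18.890 − 0.670×(-31.6) = 2.282
f_C = 2.282 / 6.1 = 0.3741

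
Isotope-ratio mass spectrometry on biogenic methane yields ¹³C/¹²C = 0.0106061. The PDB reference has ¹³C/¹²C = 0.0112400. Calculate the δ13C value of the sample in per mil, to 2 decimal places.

δ13C = (R_sample / R_standard − 1) × 1000
R_sample / R_standard = 0.0106061 / 0.0112400 = 0.943603
δ13C = (0.943603 − 1) × 1000 = -56.397 per mil

-56.40 per mil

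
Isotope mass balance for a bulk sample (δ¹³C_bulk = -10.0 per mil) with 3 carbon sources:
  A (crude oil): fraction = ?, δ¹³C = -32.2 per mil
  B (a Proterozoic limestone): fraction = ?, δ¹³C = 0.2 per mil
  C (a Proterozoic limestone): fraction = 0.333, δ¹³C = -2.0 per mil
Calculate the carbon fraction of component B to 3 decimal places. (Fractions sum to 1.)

Let f_B and f_A be the unknown fractions; fractions sum to 1 so f_B + f_A = 0.667.
Mass balance: Σ fᵢ·δᵢ = δ_bulk ⇒ f_B·(0.2) + f_A·(-32.2) = -10.0 − (-0.666) = -9.334
Substitute f_A = 0.667 − f_B:
f_B·(0.2 − -32.2) = -9.334 − 0.667×(-32.2) = 12.143
f_B = 12.143 / 32.4 = 0.3748

0.375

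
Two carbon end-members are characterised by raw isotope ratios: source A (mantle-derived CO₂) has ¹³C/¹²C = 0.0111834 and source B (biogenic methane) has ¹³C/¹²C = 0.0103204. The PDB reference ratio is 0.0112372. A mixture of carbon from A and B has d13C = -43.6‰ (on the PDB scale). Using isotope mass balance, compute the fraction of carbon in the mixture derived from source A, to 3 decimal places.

0.495

δ_A = (0.0111834/0.0112372 − 1)×1000 = (0.995212 − 1)×1000 = -4.788‰
δ_B = (0.0103204/0.0112372 − 1)×1000 = (0.918414 − 1)×1000 = -81.586‰
f_A = (δ_mix − δ_B)/(δ_A − δ_B) = (-43.6 − (-81.586))/(-4.788 − (-81.586))
f_A = 37.986 / 76.798 = 0.4946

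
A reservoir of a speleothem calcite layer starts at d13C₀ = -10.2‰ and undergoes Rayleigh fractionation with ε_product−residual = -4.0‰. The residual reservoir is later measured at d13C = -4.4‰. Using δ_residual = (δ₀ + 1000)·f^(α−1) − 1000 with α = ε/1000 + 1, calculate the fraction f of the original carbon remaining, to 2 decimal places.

0.23

α − 1 = ε/1000 = -0.0040
(δ_res + 1000)/(δ₀ + 1000) = (-4.4 + 1000)/(-10.2 + 1000) = 995.6/989.8 = 1.005860
f = 1.005860^(1/-0.0040) = exp(ln(1.005860)/-0.0040) = exp(0.00584/-0.0040)
f = exp(-1.4607) = 0.2321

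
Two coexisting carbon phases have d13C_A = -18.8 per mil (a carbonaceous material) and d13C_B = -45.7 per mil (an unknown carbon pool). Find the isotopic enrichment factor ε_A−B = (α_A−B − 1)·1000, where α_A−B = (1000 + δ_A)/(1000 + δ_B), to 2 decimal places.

α_A−B = (1000 + -18.8) / (1000 + -45.7) = 981.2 / 954.3 = 1.028188
ε_A−B = (1.028188 − 1) × 1000 = 28.188 per mil
(The approximation ε ≈ δ_A − δ_B would give 26.9 per mil.)

28.19 per mil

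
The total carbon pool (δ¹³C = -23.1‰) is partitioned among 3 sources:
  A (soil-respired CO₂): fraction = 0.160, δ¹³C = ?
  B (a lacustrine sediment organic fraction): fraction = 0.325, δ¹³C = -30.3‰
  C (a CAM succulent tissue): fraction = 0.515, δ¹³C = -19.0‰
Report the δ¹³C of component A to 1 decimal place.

Isotope mass balance: δ_bulk = Σ fᵢ·δᵢ.
-23.1 = 0.160×δ_A + 0.325×(-30.3) + 0.515×(-19.0)
0.160·δ_A = -23.1 − (-19.633) = -3.468
δ_A = -3.468 / 0.160 = -21.67‰

-21.7‰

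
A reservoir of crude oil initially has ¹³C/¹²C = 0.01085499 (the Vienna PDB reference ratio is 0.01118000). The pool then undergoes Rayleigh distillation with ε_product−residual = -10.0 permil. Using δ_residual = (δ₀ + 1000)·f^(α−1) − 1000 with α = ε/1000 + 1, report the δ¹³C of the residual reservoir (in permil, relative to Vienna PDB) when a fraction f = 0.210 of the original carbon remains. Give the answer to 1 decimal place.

-13.8 permil

δ₀ = (0.01085499/0.01118000 − 1)×1000 = (0.970929 − 1)×1000 = -29.071 permil
α − 1 = ε/1000 = -0.0100
f^(α−1) = 0.210^(-0.0100) = 1.015729
δ_res = (-29.071 + 1000) × 1.015729 − 1000 = 986.201 − 1000 = -13.80 permil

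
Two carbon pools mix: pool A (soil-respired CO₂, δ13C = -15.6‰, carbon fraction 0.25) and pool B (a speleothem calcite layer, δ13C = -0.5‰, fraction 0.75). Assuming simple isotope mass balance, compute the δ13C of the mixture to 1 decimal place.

-4.3‰

δ_mix = f_A·δ_A + f_B·δ_B
δ_mix = 0.25 × (-15.6) + 0.75 × (-0.5)
δ_mix = -3.90 + -0.38 = -4.28‰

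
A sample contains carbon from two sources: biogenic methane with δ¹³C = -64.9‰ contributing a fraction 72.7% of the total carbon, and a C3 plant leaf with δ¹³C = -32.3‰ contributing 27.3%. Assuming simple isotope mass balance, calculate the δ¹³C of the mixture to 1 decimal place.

-56.0‰

δ_mix = f_A·δ_A + f_B·δ_B
δ_mix = 0.727 × (-64.9) + 0.273 × (-32.3)
δ_mix = -47.18 + -8.82 = -56.00‰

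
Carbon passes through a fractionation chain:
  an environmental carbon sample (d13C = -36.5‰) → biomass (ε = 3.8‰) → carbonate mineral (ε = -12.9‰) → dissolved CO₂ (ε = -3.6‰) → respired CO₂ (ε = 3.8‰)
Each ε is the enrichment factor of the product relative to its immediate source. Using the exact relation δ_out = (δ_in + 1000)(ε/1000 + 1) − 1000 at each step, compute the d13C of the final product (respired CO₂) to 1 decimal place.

-45.1‰

step 1: δ = (-36.50 + 1000)·(3.8/1000 + 1) − 1000 = -32.84‰
step 2: δ = (-32.84 + 1000)·(-12.9/1000 + 1) − 1000 = -45.32‰
step 3: δ = (-45.32 + 1000)·(-3.6/1000 + 1) − 1000 = -48.75‰
step 4: δ = (-48.75 + 1000)·(3.8/1000 + 1) − 1000 = -45.14‰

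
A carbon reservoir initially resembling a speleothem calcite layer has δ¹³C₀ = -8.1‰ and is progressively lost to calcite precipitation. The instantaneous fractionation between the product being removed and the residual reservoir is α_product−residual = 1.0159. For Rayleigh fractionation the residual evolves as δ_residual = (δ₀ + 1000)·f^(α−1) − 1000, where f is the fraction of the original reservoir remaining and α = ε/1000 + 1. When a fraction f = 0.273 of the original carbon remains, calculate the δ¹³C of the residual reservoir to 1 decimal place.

-28.4‰

Rayleigh residual: δ_res = (δ₀ + 1000)·f^(α−1) − 1000
α − 1 = 0.01590
f^(α−1) = 0.273^(0.01590) = 0.979569
δ_res = (-8.1 + 1000) × 0.979569 − 1000 = 971.634 − 1000 = -28.37‰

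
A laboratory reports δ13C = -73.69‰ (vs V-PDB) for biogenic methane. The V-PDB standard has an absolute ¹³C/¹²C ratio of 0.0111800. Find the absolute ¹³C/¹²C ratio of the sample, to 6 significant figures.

R_sample = R_standard × (δ13C/1000 + 1)
R_sample = 0.0111800 × (-73.69/1000 + 1) = 0.0111800 × 0.926310
R_sample = 0.0103561

0.0103561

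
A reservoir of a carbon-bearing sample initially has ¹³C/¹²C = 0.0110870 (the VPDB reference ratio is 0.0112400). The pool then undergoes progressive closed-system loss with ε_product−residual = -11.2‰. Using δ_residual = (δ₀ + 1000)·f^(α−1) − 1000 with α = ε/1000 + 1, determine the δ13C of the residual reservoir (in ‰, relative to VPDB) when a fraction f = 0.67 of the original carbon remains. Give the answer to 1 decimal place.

δ₀ = (0.0110870/0.0112400 − 1)×1000 = (0.986388 − 1)×1000 = -13.612‰
α − 1 = ε/1000 = -0.0112
f^(α−1) = 0.67^(-0.0112) = 1.004495
δ_res = (-13.612 + 1000) × 1.004495 − 1000 = 990.822 − 1000 = -9.18‰

-9.2‰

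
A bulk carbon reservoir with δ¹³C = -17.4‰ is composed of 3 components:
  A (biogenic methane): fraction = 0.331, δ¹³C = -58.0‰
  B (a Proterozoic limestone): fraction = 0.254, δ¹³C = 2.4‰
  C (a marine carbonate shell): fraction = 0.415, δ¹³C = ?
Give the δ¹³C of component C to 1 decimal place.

2.9‰

Isotope mass balance: δ_bulk = Σ fᵢ·δᵢ.
-17.4 = 0.331×(-58.0) + 0.254×(2.4) + 0.415×δ_C
0.415·δ_C = -17.4 − (-18.588) = 1.188
δ_C = 1.188 / 0.415 = 2.86‰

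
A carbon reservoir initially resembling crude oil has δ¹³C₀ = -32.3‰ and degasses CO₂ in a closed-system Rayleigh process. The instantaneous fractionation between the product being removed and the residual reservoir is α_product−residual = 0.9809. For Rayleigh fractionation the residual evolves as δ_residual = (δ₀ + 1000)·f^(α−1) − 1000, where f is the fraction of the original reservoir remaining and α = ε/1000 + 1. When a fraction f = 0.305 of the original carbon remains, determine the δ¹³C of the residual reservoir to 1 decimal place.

-10.1‰

Rayleigh residual: δ_res = (δ₀ + 1000)·f^(α−1) − 1000
α − 1 = -0.01910
f^(α−1) = 0.305^(-0.01910) = 1.022939
δ_res = (-32.3 + 1000) × 1.022939 − 1000 = 989.898 − 1000 = -10.10‰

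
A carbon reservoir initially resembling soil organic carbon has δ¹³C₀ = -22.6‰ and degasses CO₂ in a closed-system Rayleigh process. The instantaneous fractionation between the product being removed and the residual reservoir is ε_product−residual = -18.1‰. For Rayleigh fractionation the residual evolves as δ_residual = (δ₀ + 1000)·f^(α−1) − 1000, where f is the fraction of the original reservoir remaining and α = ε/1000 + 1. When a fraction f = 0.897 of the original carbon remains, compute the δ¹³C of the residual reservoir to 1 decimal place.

-20.7‰

Rayleigh residual: δ_res = (δ₀ + 1000)·f^(α−1) − 1000
α = ε/1000 + 1 = 0.98190, so α − 1 = -0.01810
f^(α−1) = 0.897^(-0.01810) = 1.001969
δ_res = (-22.6 + 1000) × 1.001969 − 1000 = 979.325 − 1000 = -20.68‰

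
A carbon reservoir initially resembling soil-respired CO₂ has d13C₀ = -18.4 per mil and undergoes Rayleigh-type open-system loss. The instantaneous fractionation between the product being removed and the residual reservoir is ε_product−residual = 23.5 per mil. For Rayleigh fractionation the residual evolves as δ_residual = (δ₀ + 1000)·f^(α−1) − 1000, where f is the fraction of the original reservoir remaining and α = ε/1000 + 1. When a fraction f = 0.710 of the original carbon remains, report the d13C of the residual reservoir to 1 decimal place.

Rayleigh residual: δ_res = (δ₀ + 1000)·f^(α−1) − 1000
α = ε/1000 + 1 = 1.02350, so α − 1 = 0.02350
f^(α−1) = 0.710^(0.02350) = 0.991984
δ_res = (-18.4 + 1000) × 0.991984 − 1000 = 973.731 − 1000 = -26.27 per mil

-26.3 per mil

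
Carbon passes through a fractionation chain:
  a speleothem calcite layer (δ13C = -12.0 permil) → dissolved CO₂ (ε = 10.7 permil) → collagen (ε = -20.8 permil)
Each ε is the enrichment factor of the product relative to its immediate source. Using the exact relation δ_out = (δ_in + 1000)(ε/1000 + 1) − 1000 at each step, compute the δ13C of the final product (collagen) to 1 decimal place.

-22.2 permil

step 1: δ = (-12.00 + 1000)·(10.7/1000 + 1) − 1000 = -1.43 permil
step 2: δ = (-1.43 + 1000)·(-20.8/1000 + 1) − 1000 = -22.20 permil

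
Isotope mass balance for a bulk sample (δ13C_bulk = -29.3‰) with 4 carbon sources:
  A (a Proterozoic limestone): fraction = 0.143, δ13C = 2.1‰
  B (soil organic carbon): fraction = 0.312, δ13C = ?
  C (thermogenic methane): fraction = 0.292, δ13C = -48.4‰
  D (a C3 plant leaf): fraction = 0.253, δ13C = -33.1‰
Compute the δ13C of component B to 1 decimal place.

Isotope mass balance: δ_bulk = Σ fᵢ·δᵢ.
-29.3 = 0.143×(2.1) + 0.312×δ_B + 0.292×(-48.4) + 0.253×(-33.1)
0.312·δ_B = -29.3 − (-22.207) = -7.093
δ_B = -7.093 / 0.312 = -22.73‰

-22.7‰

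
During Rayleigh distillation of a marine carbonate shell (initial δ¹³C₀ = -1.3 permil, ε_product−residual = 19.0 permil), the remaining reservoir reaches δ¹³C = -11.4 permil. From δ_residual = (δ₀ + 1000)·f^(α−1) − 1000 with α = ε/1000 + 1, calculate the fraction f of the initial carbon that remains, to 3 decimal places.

0.586

α − 1 = ε/1000 = 0.0190
(δ_res + 1000)/(δ₀ + 1000) = (-11.4 + 1000)/(-1.3 + 1000) = 988.6/998.7 = 0.989887
f = 0.989887^(1/0.0190) = exp(ln(0.989887)/0.0190) = exp(-0.01016/0.0190)
f = exp(-0.5350) = 0.5857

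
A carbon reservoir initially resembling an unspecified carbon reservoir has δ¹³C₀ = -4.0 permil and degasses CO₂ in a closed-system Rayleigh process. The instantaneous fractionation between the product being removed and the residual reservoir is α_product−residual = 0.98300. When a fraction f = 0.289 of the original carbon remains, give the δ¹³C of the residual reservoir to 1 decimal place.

Rayleigh residual: δ_res = (δ₀ + 1000)·f^(α−1) − 1000
α − 1 = -0.01700
f^(α−1) = 0.289^(-0.01700) = 1.021327
δ_res = (-4.0 + 1000) × 1.021327 − 1000 = 1017.242 − 1000 = 17.24 permil

17.2 permil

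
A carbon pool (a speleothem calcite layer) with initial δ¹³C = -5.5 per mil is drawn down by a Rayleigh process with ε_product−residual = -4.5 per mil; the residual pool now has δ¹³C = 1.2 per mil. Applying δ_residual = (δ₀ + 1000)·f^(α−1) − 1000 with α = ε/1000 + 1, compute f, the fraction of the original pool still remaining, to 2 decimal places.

0.22

α − 1 = ε/1000 = -0.0045
(δ_res + 1000)/(δ₀ + 1000) = (1.2 + 1000)/(-5.5 + 1000) = 1001.2/994.5 = 1.006737
f = 1.006737^(1/-0.0045) = exp(ln(1.006737)/-0.0045) = exp(0.00671/-0.0045)
f = exp(-1.4921) = 0.2249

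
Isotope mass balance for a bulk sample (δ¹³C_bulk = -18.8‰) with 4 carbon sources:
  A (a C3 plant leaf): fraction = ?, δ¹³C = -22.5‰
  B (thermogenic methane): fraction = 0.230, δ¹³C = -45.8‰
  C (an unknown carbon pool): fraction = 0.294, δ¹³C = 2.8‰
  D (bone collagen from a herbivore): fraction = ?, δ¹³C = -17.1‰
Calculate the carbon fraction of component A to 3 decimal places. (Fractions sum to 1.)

0.176

Let f_A and f_D be the unknown fractions; fractions sum to 1 so f_A + f_D = 0.476.
Mass balance: Σ fᵢ·δᵢ = δ_bulk ⇒ f_A·(-22.5) + f_D·(-17.1) = -18.8 − (-9.711) = -9.089
Substitute f_D = 0.476 − f_A:
f_A·(-22.5 − -17.1) = -9.089 − 0.476×(-17.1) = -0.950
f_A = -0.950 / -5.4 = 0.1759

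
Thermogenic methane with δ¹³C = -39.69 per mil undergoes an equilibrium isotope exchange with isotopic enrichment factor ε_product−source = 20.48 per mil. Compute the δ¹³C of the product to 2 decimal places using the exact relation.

To first order, δ_product ≈ δ_source + ε = -19.21 per mil.
Exactly, δ_product = (δ_source + 1000)·(ε/1000 + 1) − 1000.
δ_product = (-39.69 + 1000) × (20.48/1000 + 1) − 1000
δ_product = -20.023 per mil

-20.02 per mil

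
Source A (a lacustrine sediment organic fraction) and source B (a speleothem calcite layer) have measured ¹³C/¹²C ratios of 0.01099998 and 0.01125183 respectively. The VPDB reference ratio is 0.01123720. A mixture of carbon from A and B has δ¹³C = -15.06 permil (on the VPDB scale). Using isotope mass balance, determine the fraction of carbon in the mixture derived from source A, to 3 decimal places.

δ_A = (0.01099998/0.01123720 − 1)×1000 = (0.978890 − 1)×1000 = -21.110 permil
δ_B = (0.01125183/0.01123720 − 1)×1000 = (1.001302 − 1)×1000 = 1.302 permil
f_A = (δ_mix − δ_B)/(δ_A − δ_B) = (-15.06 − (1.302))/(-21.110 − (1.302))
f_A = -16.362 / -22.412 = 0.7300

0.730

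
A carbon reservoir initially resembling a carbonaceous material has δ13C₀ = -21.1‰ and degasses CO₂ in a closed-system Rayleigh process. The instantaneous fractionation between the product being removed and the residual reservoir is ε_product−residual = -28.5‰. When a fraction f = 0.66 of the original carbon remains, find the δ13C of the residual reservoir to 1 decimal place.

Rayleigh residual: δ_res = (δ₀ + 1000)·f^(α−1) − 1000
α = ε/1000 + 1 = 0.97150, so α − 1 = -0.02850
f^(α−1) = 0.66^(-0.02850) = 1.011913
δ_res = (-21.1 + 1000) × 1.011913 − 1000 = 990.561 − 1000 = -9.44‰

-9.4‰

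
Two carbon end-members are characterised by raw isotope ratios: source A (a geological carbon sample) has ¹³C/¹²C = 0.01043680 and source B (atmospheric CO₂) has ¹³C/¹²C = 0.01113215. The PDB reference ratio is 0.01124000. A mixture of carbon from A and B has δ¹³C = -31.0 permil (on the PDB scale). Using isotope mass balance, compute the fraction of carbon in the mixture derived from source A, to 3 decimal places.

0.346

δ_A = (0.01043680/0.01124000 − 1)×1000 = (0.928541 − 1)×1000 = -71.459 permil
δ_B = (0.01113215/0.01124000 − 1)×1000 = (0.990405 − 1)×1000 = -9.595 permil
f_A = (δ_mix − δ_B)/(δ_A − δ_B) = (-31.0 − (-9.595))/(-71.459 − (-9.595))
f_A = -21.405 / -61.864 = 0.3460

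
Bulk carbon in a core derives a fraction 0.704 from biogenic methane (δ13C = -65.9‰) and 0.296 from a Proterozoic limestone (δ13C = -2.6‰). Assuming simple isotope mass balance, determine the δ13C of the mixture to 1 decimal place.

δ_mix = f_A·δ_A + f_B·δ_B
δ_mix = 0.704 × (-65.9) + 0.296 × (-2.6)
δ_mix = -46.39 + -0.77 = -47.16‰

-47.2‰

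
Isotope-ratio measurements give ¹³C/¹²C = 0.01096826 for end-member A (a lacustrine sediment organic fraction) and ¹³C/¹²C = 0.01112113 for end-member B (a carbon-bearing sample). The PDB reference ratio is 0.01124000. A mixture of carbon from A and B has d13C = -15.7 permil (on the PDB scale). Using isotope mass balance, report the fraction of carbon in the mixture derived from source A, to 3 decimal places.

δ_A = (0.01096826/0.01124000 − 1)×1000 = (0.975824 − 1)×1000 = -24.176 permil
δ_B = (0.01112113/0.01124000 − 1)×1000 = (0.989424 − 1)×1000 = -10.576 permil
f_A = (δ_mix − δ_B)/(δ_A − δ_B) = (-15.7 − (-10.576))/(-24.176 − (-10.576))
f_A = -5.124 / -13.601 = 0.3768

0.377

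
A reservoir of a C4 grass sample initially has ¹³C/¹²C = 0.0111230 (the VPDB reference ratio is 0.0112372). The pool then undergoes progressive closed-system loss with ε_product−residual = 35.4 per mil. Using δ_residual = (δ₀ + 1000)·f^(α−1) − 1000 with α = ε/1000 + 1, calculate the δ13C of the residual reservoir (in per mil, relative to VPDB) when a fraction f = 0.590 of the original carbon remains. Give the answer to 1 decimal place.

δ₀ = (0.0111230/0.0112372 − 1)×1000 = (0.989837 − 1)×1000 = -10.163 per mil
α − 1 = ε/1000 = 0.0354
f^(α−1) = 0.590^(0.0354) = 0.981495
δ_res = (-10.163 + 1000) × 0.981495 − 1000 = 971.521 − 1000 = -28.48 per mil

-28.5 per mil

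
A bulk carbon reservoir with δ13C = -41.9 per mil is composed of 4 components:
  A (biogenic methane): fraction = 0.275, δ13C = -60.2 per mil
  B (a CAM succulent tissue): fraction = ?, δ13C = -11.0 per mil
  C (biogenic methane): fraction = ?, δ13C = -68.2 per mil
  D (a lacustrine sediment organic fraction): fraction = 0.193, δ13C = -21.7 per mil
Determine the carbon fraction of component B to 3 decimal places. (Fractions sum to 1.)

Let f_B and f_C be the unknown fractions; fractions sum to 1 so f_B + f_C = 0.532.
Mass balance: Σ fᵢ·δᵢ = δ_bulk ⇒ f_B·(-11.0) + f_C·(-68.2) = -41.9 − (-20.743) = -21.157
Substitute f_C = 0.532 − f_B:
f_B·(-11.0 − -68.2) = -21.157 − 0.532×(-68.2) = 15.126
f_B = 15.126 / 57.2 = 0.2644

0.264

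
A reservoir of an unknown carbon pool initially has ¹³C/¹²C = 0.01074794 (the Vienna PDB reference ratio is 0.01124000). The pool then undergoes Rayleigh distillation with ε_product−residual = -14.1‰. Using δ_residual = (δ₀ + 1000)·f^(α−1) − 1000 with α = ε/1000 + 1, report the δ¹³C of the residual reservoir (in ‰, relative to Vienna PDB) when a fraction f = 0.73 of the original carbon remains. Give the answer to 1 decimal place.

δ₀ = (0.01074794/0.01124000 − 1)×1000 = (0.956222 − 1)×1000 = -43.778‰
α − 1 = ε/1000 = -0.0141
f^(α−1) = 0.73^(-0.0141) = 1.004447
δ_res = (-43.778 + 1000) × 1.004447 − 1000 = 960.475 − 1000 = -39.52‰

-39.5‰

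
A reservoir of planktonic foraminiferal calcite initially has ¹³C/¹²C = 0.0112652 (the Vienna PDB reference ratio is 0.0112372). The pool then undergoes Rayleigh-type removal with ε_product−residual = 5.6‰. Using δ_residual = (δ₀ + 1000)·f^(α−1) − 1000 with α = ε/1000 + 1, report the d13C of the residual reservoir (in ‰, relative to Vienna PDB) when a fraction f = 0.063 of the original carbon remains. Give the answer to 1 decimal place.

-12.9‰

δ₀ = (0.0112652/0.0112372 − 1)×1000 = (1.002492 − 1)×1000 = 2.492‰
α − 1 = ε/1000 = 0.0056
f^(α−1) = 0.063^(0.0056) = 0.984637
δ_res = (2.492 + 1000) × 0.984637 − 1000 = 987.091 − 1000 = -12.91‰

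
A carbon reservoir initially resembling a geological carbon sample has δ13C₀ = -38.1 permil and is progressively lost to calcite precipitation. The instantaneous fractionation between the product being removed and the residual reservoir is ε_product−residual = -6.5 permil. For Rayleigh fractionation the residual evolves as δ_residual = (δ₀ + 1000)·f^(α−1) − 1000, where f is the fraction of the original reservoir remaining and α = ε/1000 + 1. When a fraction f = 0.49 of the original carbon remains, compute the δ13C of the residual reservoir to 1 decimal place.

Rayleigh residual: δ_res = (δ₀ + 1000)·f^(α−1) − 1000
α = ε/1000 + 1 = 0.99350, so α − 1 = -0.00650
f^(α−1) = 0.49^(-0.00650) = 1.004648
δ_res = (-38.1 + 1000) × 1.004648 − 1000 = 966.370 − 1000 = -33.63 permil

-33.6 permil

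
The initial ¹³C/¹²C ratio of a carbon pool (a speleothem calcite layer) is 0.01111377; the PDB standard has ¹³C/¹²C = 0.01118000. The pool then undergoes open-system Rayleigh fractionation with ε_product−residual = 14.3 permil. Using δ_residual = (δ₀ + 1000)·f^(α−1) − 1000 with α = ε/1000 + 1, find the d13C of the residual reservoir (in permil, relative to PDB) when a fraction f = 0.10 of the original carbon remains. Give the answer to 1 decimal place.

δ₀ = (0.01111377/0.01118000 − 1)×1000 = (0.994076 − 1)×1000 = -5.924 permil
α − 1 = ε/1000 = 0.0143
f^(α−1) = 0.10^(0.0143) = 0.967609
δ_res = (-5.924 + 1000) × 0.967609 − 1000 = 961.877 − 1000 = -38.12 permil

-38.1 permil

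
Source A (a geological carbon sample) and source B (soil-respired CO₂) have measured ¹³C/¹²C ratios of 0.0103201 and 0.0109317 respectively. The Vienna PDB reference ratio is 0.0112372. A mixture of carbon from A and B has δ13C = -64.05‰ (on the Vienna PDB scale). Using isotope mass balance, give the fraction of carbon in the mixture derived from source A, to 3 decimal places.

δ_A = (0.0103201/0.0112372 − 1)×1000 = (0.918387 − 1)×1000 = -81.613‰
δ_B = (0.0109317/0.0112372 − 1)×1000 = (0.972814 − 1)×1000 = -27.186‰
f_A = (δ_mix − δ_B)/(δ_A − δ_B) = (-64.05 − (-27.186))/(-81.613 − (-27.186))
f_A = -36.864 / -54.426 = 0.6773

0.677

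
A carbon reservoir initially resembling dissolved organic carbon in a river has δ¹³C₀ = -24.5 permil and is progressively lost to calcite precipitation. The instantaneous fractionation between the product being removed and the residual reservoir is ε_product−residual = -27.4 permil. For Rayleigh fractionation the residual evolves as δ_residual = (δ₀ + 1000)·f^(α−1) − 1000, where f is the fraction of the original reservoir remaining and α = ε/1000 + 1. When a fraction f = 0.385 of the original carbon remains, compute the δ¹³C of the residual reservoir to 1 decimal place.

Rayleigh residual: δ_res = (δ₀ + 1000)·f^(α−1) − 1000
α = ε/1000 + 1 = 0.97260, so α − 1 = -0.02740
f^(α−1) = 0.385^(-0.02740) = 1.026499
δ_res = (-24.5 + 1000) × 1.026499 − 1000 = 1001.349 − 1000 = 1.35 permil

1.3 permil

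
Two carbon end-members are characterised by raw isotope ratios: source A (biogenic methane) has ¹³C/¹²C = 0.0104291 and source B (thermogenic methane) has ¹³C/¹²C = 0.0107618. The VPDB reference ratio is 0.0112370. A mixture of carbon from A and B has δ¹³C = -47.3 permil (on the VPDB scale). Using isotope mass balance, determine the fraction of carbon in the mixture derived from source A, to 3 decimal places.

δ_A = (0.0104291/0.0112370 − 1)×1000 = (0.928104 − 1)×1000 = -71.896 permil
δ_B = (0.0107618/0.0112370 − 1)×1000 = (0.957711 − 1)×1000 = -42.289 permil
f_A = (δ_mix − δ_B)/(δ_A − δ_B) = (-47.3 − (-42.289))/(-71.896 − (-42.289))
f_A = -5.011 / -29.608 = 0.1693

0.169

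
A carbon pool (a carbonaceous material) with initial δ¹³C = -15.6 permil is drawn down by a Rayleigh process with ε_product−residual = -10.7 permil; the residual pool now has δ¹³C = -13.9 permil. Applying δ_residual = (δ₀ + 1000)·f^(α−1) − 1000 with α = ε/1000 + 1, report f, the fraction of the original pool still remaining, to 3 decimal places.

α − 1 = ε/1000 = -0.0107
(δ_res + 1000)/(δ₀ + 1000) = (-13.9 + 1000)/(-15.6 + 1000) = 986.1/984.4 = 1.001727
f = 1.001727^(1/-0.0107) = exp(ln(1.001727)/-0.0107) = exp(0.00173/-0.0107)
f = exp(-0.1613) = 0.8511

0.851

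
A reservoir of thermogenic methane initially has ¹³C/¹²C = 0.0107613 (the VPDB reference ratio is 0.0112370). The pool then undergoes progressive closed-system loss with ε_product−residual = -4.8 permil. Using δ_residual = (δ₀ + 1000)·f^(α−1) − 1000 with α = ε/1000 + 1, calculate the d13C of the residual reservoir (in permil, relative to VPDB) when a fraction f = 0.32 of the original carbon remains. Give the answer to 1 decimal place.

-37.1 permil

δ₀ = (0.0107613/0.0112370 − 1)×1000 = (0.957667 − 1)×1000 = -42.333 permil
α − 1 = ε/1000 = -0.0048
f^(α−1) = 0.32^(-0.0048) = 1.005484
δ_res = (-42.333 + 1000) × 1.005484 − 1000 = 962.919 − 1000 = -37.08 permil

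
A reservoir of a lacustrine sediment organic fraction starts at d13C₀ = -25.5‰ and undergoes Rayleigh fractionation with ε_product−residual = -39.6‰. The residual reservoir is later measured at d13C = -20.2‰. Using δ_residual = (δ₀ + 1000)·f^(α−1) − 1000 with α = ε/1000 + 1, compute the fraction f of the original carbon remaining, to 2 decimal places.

0.87

α − 1 = ε/1000 = -0.0396
(δ_res + 1000)/(δ₀ + 1000) = (-20.2 + 1000)/(-25.5 + 1000) = 979.8/974.5 = 1.005439
f = 1.005439^(1/-0.0396) = exp(ln(1.005439)/-0.0396) = exp(0.00542/-0.0396)
f = exp(-0.1370) = 0.8720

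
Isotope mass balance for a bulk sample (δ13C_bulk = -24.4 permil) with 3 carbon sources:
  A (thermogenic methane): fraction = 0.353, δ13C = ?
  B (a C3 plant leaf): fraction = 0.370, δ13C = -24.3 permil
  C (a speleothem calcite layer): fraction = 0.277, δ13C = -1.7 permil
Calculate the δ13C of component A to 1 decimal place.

Isotope mass balance: δ_bulk = Σ fᵢ·δᵢ.
-24.4 = 0.353×δ_A + 0.370×(-24.3) + 0.277×(-1.7)
0.353·δ_A = -24.4 − (-9.462) = -14.938
δ_A = -14.938 / 0.353 = -42.32 permil

-42.3 permil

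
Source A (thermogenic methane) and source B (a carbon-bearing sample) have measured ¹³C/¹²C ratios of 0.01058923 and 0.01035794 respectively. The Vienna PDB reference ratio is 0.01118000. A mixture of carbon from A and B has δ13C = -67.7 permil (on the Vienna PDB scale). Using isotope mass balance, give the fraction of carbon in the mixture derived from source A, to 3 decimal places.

0.282

δ_A = (0.01058923/0.01118000 − 1)×1000 = (0.947158 − 1)×1000 = -52.842 permil
δ_B = (0.01035794/0.01118000 − 1)×1000 = (0.926470 − 1)×1000 = -73.530 permil
f_A = (δ_mix − δ_B)/(δ_A − δ_B) = (-67.7 − (-73.530))/(-52.842 − (-73.530))
f_A = 5.830 / 20.688 = 0.2818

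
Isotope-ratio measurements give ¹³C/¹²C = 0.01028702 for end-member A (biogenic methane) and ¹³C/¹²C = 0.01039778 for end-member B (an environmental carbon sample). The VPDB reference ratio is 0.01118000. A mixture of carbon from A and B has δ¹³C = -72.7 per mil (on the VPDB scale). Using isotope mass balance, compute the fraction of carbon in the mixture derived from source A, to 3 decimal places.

0.276

δ_A = (0.01028702/0.01118000 − 1)×1000 = (0.920127 − 1)×1000 = -79.873 per mil
δ_B = (0.01039778/0.01118000 − 1)×1000 = (0.930034 − 1)×1000 = -69.966 per mil
f_A = (δ_mix − δ_B)/(δ_A − δ_B) = (-72.7 − (-69.966))/(-79.873 − (-69.966))
f_A = -2.734 / -9.907 = 0.2760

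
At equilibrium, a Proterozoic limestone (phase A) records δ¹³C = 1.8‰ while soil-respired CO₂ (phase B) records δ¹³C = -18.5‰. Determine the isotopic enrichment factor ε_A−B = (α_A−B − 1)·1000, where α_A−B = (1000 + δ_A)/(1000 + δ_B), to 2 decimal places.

α_A−B = (1000 + 1.8) / (1000 + -18.5) = 1001.8 / 981.5 = 1.020683
ε_A−B = (1.020683 − 1) × 1000 = 20.683‰
(The approximation ε ≈ δ_A − δ_B would give 20.3‰.)

20.68‰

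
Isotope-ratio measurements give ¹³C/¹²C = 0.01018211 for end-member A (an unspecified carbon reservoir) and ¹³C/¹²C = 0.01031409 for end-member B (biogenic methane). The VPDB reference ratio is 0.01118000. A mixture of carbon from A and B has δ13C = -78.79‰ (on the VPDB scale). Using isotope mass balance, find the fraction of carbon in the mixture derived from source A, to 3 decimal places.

0.113

δ_A = (0.01018211/0.01118000 − 1)×1000 = (0.910743 − 1)×1000 = -89.257‰
δ_B = (0.01031409/0.01118000 − 1)×1000 = (0.922548 − 1)×1000 = -77.452‰
f_A = (δ_mix − δ_B)/(δ_A − δ_B) = (-78.79 − (-77.452))/(-89.257 − (-77.452))
f_A = -1.338 / -11.805 = 0.1134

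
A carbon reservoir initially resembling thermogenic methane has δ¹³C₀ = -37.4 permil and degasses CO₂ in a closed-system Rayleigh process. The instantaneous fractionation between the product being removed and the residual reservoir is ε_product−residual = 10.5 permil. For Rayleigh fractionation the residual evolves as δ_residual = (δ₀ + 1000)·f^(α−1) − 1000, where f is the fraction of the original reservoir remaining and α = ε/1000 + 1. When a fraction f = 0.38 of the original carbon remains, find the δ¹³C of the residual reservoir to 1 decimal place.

-47.1 permil

Rayleigh residual: δ_res = (δ₀ + 1000)·f^(α−1) − 1000
α = ε/1000 + 1 = 1.01050, so α − 1 = 0.01050
f^(α−1) = 0.38^(0.01050) = 0.989892
δ_res = (-37.4 + 1000) × 0.989892 − 1000 = 952.870 − 1000 = -47.13 permil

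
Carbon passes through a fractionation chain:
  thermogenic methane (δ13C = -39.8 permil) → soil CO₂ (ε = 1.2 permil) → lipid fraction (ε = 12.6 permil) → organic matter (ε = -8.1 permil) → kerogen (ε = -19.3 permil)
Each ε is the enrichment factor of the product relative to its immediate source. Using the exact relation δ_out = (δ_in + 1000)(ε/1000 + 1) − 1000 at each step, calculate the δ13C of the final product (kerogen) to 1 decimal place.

-53.1 permil

step 1: δ = (-39.80 + 1000)·(1.2/1000 + 1) − 1000 = -38.65 permil
step 2: δ = (-38.65 + 1000)·(12.6/1000 + 1) − 1000 = -26.53 permil
step 3: δ = (-26.53 + 1000)·(-8.1/1000 + 1) − 1000 = -34.42 permil
step 4: δ = (-34.42 + 1000)·(-19.3/1000 + 1) − 1000 = -53.06 permil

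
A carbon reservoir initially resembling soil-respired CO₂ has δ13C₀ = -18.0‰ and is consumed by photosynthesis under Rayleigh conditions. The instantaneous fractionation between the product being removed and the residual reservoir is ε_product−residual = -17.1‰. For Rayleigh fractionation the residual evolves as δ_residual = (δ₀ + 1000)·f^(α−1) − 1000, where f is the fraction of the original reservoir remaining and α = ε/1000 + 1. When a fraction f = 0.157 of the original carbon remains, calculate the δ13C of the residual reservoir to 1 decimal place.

13.6‰

Rayleigh residual: δ_res = (δ₀ + 1000)·f^(α−1) − 1000
α = ε/1000 + 1 = 0.98290, so α − 1 = -0.01710
f^(α−1) = 0.157^(-0.01710) = 1.032167
δ_res = (-18.0 + 1000) × 1.032167 − 1000 = 1013.588 − 1000 = 13.59‰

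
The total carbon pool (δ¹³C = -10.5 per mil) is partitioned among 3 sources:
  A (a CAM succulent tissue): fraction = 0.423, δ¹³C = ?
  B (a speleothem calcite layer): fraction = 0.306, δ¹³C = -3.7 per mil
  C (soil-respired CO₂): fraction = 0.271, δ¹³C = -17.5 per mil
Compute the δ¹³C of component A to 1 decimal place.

-10.9 per mil

Isotope mass balance: δ_bulk = Σ fᵢ·δᵢ.
-10.5 = 0.423×δ_A + 0.306×(-3.7) + 0.271×(-17.5)
0.423·δ_A = -10.5 − (-5.875) = -4.625
δ_A = -4.625 / 0.423 = -10.93 per mil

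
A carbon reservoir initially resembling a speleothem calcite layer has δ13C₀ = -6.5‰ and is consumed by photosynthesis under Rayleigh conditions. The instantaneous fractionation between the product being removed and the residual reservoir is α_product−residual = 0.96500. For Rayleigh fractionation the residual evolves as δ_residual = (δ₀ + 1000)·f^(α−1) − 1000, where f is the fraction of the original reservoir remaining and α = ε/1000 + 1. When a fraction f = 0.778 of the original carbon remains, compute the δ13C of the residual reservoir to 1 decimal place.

2.3‰

Rayleigh residual: δ_res = (δ₀ + 1000)·f^(α−1) − 1000
α − 1 = -0.03500
f^(α−1) = 0.778^(-0.03500) = 1.008825
δ_res = (-6.5 + 1000) × 1.008825 − 1000 = 1002.267 − 1000 = 2.27‰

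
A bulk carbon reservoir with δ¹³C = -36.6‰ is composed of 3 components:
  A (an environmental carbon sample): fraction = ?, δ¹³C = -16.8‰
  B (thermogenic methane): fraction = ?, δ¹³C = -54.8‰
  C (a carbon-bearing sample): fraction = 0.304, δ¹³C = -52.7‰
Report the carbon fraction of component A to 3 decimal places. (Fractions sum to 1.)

0.462

Let f_A and f_B be the unknown fractions; fractions sum to 1 so f_A + f_B = 0.696.
Mass balance: Σ fᵢ·δᵢ = δ_bulk ⇒ f_A·(-16.8) + f_B·(-54.8) = -36.6 − (-16.021) = -20.579
Substitute f_B = 0.696 − f_A:
f_A·(-16.8 − -54.8) = -20.579 − 0.696×(-54.8) = 17.562
f_A = 17.562 / 38.0 = 0.4621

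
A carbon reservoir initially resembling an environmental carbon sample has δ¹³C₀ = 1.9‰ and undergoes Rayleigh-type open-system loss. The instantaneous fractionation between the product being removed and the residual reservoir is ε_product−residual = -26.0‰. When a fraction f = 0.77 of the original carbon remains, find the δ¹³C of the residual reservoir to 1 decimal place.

8.7‰

Rayleigh residual: δ_res = (δ₀ + 1000)·f^(α−1) − 1000
α = ε/1000 + 1 = 0.97400, so α − 1 = -0.02600
f^(α−1) = 0.77^(-0.02600) = 1.006819
δ_res = (1.9 + 1000) × 1.006819 − 1000 = 1008.732 − 1000 = 8.73‰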